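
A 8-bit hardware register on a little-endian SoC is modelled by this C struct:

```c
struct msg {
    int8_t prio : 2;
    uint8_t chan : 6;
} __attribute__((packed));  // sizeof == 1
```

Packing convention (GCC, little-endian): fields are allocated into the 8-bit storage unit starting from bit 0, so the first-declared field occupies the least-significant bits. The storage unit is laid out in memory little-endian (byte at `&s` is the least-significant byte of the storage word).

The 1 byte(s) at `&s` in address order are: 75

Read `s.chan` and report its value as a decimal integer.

[0]=0x75 (little-endian) → word 0x75
prio [0+:2] = (word>>0) & 0x3 = 1
chan [2+:6] = (word>>2) & 0x3f = 29  ←

29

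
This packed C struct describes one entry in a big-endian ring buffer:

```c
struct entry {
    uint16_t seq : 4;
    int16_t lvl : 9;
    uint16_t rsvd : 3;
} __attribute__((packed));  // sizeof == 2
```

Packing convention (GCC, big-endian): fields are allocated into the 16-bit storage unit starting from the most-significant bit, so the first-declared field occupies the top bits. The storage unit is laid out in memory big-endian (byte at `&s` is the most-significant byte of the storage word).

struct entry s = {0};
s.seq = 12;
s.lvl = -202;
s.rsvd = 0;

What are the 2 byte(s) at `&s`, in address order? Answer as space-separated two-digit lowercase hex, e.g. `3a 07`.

[12+:4] seq=12 & 0xf = 0xc; word=0xc000
[3+:9] lvl=-202 & 0x1ff = 0x136; word=0xc9b0
[0+:3] rsvd=0 & 0x7 = 0x0; word=0xc9b0
word = 0xc9b0 → big-endian bytes:
  [0]=0xc9  [1]=0xb0

c9 b0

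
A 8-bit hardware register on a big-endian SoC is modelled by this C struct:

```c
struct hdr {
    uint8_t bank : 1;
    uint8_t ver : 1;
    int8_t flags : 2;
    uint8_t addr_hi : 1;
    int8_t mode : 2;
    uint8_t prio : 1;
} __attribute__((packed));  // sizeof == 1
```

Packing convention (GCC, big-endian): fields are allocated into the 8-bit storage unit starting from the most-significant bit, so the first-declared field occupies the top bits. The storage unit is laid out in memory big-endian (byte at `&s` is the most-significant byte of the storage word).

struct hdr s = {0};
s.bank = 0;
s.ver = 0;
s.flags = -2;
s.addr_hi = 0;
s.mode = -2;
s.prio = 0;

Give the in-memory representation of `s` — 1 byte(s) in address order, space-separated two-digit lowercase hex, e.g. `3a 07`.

[7+:1] bank=0 & 0x1 = 0x0; word=0x00
[6+:1] ver=0 & 0x1 = 0x0; word=0x00
[4+:2] flags=-2 & 0x3 = 0x2; word=0x20
[3+:1] addr_hi=0 & 0x1 = 0x0; word=0x20
[1+:2] mode=-2 & 0x3 = 0x2; word=0x24
[0+:1] prio=0 & 0x1 = 0x0; word=0x24
word = 0x24 → big-endian bytes:
  [0]=0x24

24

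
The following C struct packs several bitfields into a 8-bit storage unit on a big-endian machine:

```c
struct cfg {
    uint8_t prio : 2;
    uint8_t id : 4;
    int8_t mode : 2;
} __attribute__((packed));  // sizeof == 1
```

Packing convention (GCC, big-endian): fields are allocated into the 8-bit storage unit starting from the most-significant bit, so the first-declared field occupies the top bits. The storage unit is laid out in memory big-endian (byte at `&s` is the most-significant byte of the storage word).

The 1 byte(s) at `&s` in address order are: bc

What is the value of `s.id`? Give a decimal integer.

[0]=0xbc (big-endian) → word 0xbc
prio [6+:2] = (word>>6) & 0x3 = 2
id [2+:4] = (word>>2) & 0xf = 15  ←
mode [0+:2] = (word>>0) & 0x3 = 0

15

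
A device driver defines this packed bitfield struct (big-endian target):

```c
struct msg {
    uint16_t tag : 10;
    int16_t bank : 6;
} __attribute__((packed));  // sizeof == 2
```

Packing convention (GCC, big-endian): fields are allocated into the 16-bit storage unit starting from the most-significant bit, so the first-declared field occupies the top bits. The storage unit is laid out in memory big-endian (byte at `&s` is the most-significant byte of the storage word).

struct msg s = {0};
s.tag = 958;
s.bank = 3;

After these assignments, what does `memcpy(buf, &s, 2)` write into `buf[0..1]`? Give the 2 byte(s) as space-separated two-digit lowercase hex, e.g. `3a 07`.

tag:10 = 958 → 0x3be << 6 → word 0xef80
bank:6 = 3 → 0x3 << 0 → word 0xef83
word = 0xef83 → big-endian bytes:
  [0]=0xef  [1]=0x83

ef 83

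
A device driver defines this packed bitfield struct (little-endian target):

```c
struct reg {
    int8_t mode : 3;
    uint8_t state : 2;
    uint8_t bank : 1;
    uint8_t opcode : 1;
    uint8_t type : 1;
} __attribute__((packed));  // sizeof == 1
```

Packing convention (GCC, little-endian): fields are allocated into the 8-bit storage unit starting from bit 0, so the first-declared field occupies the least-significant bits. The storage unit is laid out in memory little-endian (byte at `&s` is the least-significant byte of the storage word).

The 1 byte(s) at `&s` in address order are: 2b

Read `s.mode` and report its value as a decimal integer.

3

[0]=0x2b (little-endian) → word 0x2b
mode [0+:3] = (word>>0) & 0x7 = 3  ←
state [3+:2] = (word>>3) & 0x3 = 1
bank [5+:1] = (word>>5) & 0x1 = 1
opcode [6+:1] = (word>>6) & 0x1 = 0
type [7+:1] = (word>>7) & 0x1 = 0
mode signed 3b, MSB=0: value = 3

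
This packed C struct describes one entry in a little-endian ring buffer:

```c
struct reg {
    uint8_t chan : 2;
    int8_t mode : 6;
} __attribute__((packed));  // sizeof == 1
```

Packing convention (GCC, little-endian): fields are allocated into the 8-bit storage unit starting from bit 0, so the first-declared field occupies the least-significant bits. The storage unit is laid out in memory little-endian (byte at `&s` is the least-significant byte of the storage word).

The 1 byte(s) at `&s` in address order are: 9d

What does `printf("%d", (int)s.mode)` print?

[0]=0x9d (little-endian) → word 0x9d
chan:2 @ bit 0 → (0x9d>>0)&0x3 = 0x1
mode:6 @ bit 2 → (0x9d>>2)&0x3f = 0x27  ←
mode signed 6b, MSB=1: 39 - 64 = -25

-25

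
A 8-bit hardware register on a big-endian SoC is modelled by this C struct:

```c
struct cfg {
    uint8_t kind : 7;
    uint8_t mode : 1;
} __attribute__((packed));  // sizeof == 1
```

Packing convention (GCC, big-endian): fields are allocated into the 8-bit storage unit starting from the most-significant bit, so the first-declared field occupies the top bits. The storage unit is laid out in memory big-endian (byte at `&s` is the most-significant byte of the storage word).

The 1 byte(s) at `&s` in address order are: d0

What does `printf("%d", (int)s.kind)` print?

104

[0]=0xd0 (big-endian) → word 0xd0
kind [1+:7] = (word>>1) & 0x7f = 104  ←
mode [0+:1] = (word>>0) & 0x1 = 0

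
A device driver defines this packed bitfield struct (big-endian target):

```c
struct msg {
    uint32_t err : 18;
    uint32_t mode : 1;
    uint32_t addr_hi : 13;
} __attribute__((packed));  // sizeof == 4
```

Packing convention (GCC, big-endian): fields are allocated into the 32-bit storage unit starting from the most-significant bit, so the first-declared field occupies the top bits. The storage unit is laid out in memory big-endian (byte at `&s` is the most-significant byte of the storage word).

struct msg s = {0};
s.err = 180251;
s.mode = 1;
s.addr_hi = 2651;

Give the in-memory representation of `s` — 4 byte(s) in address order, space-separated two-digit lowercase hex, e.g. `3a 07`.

err:18 = 180251 → 0x2c01b << 14 → word 0xb006c000
mode:1 = 1 → 0x1 << 13 → word 0xb006e000
addr_hi:13 = 2651 → 0xa5b << 0 → word 0xb006ea5b
word = 0xb006ea5b → big-endian bytes:
  [0]=0xb0  [1]=0x06  [2]=0xea  [3]=0x5b

b0 06 ea 5b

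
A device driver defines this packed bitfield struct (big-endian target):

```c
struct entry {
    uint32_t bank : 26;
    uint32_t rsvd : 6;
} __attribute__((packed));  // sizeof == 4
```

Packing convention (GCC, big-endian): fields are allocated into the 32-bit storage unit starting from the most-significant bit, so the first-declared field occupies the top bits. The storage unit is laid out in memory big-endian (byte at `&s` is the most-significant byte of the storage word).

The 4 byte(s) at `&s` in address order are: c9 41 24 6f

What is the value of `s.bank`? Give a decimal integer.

[0]=0xc9 [1]=0x41 [2]=0x24 [3]=0x6f (big-endian) → word 0xc941246f
bank [6+:26] = (word>>6) & 0x3ffffff = 52757649  ←
rsvd [0+:6] = (word>>0) & 0x3f = 47

52757649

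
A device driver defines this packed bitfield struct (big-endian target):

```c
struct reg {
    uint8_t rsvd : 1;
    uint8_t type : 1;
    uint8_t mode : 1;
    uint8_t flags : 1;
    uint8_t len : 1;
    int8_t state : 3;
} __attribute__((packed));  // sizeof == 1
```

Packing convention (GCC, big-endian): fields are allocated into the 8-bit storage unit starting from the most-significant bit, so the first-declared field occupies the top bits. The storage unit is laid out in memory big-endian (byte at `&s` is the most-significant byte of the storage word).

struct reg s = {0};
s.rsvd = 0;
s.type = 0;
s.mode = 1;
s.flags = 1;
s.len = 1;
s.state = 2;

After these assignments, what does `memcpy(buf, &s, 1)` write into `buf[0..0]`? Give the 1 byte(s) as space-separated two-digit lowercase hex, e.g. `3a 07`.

3a

[7+:1] rsvd=0 & 0x1 = 0x0; word=0x00
[6+:1] type=0 & 0x1 = 0x0; word=0x00
[5+:1] mode=1 & 0x1 = 0x1; word=0x20
[4+:1] flags=1 & 0x1 = 0x1; word=0x30
[3+:1] len=1 & 0x1 = 0x1; word=0x38
[0+:3] state=2 & 0x7 = 0x2; word=0x3a
word = 0x3a → big-endian bytes:
  [0]=0x3a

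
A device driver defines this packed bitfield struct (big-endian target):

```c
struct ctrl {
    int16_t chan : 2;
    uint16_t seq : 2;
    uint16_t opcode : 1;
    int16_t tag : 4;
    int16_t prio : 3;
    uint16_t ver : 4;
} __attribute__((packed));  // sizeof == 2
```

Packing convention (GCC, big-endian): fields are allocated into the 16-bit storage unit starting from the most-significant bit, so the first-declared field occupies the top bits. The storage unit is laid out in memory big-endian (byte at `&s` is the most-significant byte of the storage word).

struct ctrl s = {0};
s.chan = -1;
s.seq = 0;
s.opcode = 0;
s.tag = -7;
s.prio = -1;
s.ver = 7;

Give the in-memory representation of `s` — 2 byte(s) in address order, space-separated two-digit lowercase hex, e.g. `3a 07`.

chan:2 = -1 → 0x3 << 14 → word 0xc000
seq:2 = 0 → 0x0 << 12 → word 0xc000
opcode:1 = 0 → 0x0 << 11 → word 0xc000
tag:4 = -7 → 0x9 << 7 → word 0xc480
prio:3 = -1 → 0x7 << 4 → word 0xc4f0
ver:4 = 7 → 0x7 << 0 → word 0xc4f7
word = 0xc4f7 → big-endian bytes:
  [0]=0xc4  [1]=0xf7

c4 f7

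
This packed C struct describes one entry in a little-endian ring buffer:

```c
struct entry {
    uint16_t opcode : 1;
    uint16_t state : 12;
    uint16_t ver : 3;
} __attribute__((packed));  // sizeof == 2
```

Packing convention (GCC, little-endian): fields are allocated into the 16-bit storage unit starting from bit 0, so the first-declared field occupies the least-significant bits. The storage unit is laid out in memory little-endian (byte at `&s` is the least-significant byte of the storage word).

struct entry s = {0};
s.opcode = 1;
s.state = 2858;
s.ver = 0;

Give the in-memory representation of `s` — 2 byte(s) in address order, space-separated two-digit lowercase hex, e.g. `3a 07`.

opcode:1 = 1 → 0x1 << 0 → word 0x0001
state:12 = 2858 → 0xb2a << 1 → word 0x1655
ver:3 = 0 → 0x0 << 13 → word 0x1655
word = 0x1655 → little-endian bytes:
  [0]=0x55  [1]=0x16

55 16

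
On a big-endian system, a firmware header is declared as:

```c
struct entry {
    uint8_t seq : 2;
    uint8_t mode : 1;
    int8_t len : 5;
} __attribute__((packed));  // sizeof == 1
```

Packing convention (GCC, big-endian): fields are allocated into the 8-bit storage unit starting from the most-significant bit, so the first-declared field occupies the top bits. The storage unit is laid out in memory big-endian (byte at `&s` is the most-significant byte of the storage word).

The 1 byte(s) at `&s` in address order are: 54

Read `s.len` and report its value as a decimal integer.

[0]=0x54 (big-endian) → word 0x54
seq:2 @ bit 6 → (0x54>>6)&0x3 = 0x1
mode:1 @ bit 5 → (0x54>>5)&0x1 = 0x0
len:5 @ bit 0 → (0x54>>0)&0x1f = 0x14  ←
len signed 5b, MSB=1: 20 - 32 = -12

-12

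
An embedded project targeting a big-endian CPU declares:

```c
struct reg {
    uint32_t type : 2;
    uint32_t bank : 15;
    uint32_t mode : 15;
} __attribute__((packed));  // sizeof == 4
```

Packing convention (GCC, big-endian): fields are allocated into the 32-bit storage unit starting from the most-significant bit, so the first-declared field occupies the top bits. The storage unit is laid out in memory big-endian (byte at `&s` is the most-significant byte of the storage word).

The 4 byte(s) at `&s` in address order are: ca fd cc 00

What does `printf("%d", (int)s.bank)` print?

5627

[0]=0xca [1]=0xfd [2]=0xcc [3]=0x00 (big-endian) → word 0xcafdcc00
type:2 @ bit 30 → (0xcafdcc00>>30)&0x3 = 0x3
bank:15 @ bit 15 → (0xcafdcc00>>15)&0x7fff = 0x15fb  ←
mode:15 @ bit 0 → (0xcafdcc00>>0)&0x7fff = 0x4c00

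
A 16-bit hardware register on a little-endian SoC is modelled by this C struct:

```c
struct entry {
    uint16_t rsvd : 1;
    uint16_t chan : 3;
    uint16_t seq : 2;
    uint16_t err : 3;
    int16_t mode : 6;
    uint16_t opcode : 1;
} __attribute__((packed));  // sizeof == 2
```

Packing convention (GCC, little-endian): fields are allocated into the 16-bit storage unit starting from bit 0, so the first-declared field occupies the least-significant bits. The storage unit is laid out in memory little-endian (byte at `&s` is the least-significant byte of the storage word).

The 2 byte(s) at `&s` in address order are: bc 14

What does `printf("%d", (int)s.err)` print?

[0]=0xbc [1]=0x14 (little-endian) → word 0x14bc
rsvd [0+:1] = (word>>0) & 0x1 = 0
chan [1+:3] = (word>>1) & 0x7 = 6
seq [4+:2] = (word>>4) & 0x3 = 3
err [6+:3] = (word>>6) & 0x7 = 2  ←
mode [9+:6] = (word>>9) & 0x3f = 10
opcode [15+:1] = (word>>15) & 0x1 = 0

2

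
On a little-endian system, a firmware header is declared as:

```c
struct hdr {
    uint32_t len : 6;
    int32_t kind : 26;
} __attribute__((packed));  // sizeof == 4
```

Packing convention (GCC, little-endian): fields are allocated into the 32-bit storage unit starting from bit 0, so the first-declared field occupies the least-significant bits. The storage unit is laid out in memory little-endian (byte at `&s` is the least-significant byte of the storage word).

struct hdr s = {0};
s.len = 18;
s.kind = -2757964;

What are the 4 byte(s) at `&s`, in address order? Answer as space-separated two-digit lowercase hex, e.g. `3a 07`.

12 ad 7a f5

[0+:6] len=18 & 0x3f = 0x12; word=0x00000012
[6+:26] kind=-2757964 & 0x3ffffff = 0x3d5eab4; word=0xf57aad12
word = 0xf57aad12 → little-endian bytes:
  [0]=0x12  [1]=0xad  [2]=0x7a  [3]=0xf5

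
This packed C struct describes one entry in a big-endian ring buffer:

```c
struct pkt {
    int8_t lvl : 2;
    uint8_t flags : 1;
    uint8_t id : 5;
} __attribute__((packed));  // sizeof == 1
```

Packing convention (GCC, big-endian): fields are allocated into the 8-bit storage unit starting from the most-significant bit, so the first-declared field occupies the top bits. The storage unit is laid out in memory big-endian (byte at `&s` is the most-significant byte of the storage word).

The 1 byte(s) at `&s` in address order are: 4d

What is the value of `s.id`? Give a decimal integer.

13

[0]=0x4d (big-endian) → word 0x4d
lvl:2 @ bit 6 → (0x4d>>6)&0x3 = 0x1
flags:1 @ bit 5 → (0x4d>>5)&0x1 = 0x0
id:5 @ bit 0 → (0x4d>>0)&0x1f = 0xd  ←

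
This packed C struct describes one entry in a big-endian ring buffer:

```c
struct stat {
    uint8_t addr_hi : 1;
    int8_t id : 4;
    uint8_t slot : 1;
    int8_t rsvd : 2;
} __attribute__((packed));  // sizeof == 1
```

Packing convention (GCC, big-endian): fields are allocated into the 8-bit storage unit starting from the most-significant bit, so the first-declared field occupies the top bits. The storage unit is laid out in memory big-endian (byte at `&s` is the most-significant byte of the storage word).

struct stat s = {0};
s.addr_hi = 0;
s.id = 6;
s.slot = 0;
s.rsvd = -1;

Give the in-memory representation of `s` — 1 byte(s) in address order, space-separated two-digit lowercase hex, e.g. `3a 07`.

33

[7+:1] addr_hi=0 & 0x1 = 0x0; word=0x00
[3+:4] id=6 & 0xf = 0x6; word=0x30
[2+:1] slot=0 & 0x1 = 0x0; word=0x30
[0+:2] rsvd=-1 & 0x3 = 0x3; word=0x33
word = 0x33 → big-endian bytes:
  [0]=0x33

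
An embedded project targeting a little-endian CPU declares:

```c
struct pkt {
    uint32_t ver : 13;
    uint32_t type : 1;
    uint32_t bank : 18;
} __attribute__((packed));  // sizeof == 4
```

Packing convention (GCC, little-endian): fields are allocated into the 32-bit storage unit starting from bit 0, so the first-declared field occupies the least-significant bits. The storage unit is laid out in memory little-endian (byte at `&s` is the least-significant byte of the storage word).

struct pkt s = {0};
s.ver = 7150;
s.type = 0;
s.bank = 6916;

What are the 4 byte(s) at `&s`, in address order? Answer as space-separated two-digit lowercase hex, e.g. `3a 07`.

ver:13 = 7150 → 0x1bee << 0 → word 0x00001bee
type:1 = 0 → 0x0 << 13 → word 0x00001bee
bank:18 = 6916 → 0x1b04 << 14 → word 0x06c11bee
word = 0x06c11bee → little-endian bytes:
  [0]=0xee  [1]=0x1b  [2]=0xc1  [3]=0x06

ee 1b c1 06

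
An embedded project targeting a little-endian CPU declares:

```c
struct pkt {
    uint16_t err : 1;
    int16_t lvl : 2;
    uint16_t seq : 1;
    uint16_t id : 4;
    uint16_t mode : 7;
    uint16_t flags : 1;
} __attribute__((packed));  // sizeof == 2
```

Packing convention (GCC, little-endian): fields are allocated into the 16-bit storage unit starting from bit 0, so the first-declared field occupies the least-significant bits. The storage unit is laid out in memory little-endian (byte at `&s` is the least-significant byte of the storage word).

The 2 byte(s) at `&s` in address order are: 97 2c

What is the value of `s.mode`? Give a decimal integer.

[0]=0x97 [1]=0x2c (little-endian) → word 0x2c97
err [0+:1] = (word>>0) & 0x1 = 1
lvl [1+:2] = (word>>1) & 0x3 = 3
seq [3+:1] = (word>>3) & 0x1 = 0
id [4+:4] = (word>>4) & 0xf = 9
mode [8+:7] = (word>>8) & 0x7f = 44  ←
flags [15+:1] = (word>>15) & 0x1 = 0

44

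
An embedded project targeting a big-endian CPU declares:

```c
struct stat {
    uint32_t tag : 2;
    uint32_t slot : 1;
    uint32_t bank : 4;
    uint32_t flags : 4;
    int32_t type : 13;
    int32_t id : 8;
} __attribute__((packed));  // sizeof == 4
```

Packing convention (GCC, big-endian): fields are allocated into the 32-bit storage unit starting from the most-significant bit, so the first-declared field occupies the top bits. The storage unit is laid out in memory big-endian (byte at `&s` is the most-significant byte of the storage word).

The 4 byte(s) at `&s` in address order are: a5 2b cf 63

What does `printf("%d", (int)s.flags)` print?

[0]=0xa5 [1]=0x2b [2]=0xcf [3]=0x63 (big-endian) → word 0xa52bcf63
tag:2 @ bit 30 → (0xa52bcf63>>30)&0x3 = 0x2
slot:1 @ bit 29 → (0xa52bcf63>>29)&0x1 = 0x1
bank:4 @ bit 25 → (0xa52bcf63>>25)&0xf = 0x2
flags:4 @ bit 21 → (0xa52bcf63>>21)&0xf = 0x9  ←
type:13 @ bit 8 → (0xa52bcf63>>8)&0x1fff = 0xbcf
id:8 @ bit 0 → (0xa52bcf63>>0)&0xff = 0x63

9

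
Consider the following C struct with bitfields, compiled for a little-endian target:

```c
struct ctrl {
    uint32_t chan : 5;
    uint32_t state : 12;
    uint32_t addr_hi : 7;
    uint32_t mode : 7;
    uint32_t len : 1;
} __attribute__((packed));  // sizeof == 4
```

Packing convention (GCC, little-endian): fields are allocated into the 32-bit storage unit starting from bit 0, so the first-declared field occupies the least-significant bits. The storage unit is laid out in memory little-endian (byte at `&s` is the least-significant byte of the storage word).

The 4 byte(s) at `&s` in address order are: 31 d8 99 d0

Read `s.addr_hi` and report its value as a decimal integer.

76

[0]=0x31 [1]=0xd8 [2]=0x99 [3]=0xd0 (little-endian) → word 0xd099d831
chan:5 @ bit 0 → (0xd099d831>>0)&0x1f = 0x11
state:12 @ bit 5 → (0xd099d831>>5)&0xfff = 0xec1
addr_hi:7 @ bit 17 → (0xd099d831>>17)&0x7f = 0x4c  ←
mode:7 @ bit 24 → (0xd099d831>>24)&0x7f = 0x50
len:1 @ bit 31 → (0xd099d831>>31)&0x1 = 0x1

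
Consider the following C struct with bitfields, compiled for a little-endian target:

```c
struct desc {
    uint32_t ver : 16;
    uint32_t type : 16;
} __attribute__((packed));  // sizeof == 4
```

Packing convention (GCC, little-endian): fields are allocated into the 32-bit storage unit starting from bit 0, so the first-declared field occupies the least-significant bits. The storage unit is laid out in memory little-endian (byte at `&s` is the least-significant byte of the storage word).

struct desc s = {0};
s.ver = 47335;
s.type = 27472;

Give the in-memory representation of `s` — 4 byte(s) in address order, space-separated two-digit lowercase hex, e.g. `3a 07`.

e7 b8 50 6b

ver (16b) val=47335 bits=0xb8e7 at bit 0: 0x0000b8e7
type (16b) val=27472 bits=0x6b50 at bit 16: 0x6b50b8e7
word = 0x6b50b8e7 → little-endian bytes:
  [0]=0xe7  [1]=0xb8  [2]=0x50  [3]=0x6b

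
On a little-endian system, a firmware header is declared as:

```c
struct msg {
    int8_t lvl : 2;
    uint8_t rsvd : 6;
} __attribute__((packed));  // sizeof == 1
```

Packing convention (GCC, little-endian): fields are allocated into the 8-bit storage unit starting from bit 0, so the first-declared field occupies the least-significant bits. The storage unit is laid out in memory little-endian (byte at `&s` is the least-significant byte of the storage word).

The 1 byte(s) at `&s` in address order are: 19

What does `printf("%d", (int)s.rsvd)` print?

6

[0]=0x19 (little-endian) → word 0x19
lvl:2 @ bit 0 → (0x19>>0)&0x3 = 0x1
rsvd:6 @ bit 2 → (0x19>>2)&0x3f = 0x6  ←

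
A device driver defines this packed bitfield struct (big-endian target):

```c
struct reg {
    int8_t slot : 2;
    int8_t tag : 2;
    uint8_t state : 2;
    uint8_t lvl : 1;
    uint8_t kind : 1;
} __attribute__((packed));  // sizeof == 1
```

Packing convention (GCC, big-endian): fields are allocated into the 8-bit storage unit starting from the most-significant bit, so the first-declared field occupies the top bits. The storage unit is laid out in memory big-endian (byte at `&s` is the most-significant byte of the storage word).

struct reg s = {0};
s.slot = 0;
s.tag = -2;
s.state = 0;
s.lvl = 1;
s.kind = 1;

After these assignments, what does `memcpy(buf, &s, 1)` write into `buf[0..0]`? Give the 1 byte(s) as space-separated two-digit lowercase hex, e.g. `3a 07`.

23

slot:2 = 0 → 0x0 << 6 → word 0x00
tag:2 = -2 → 0x2 << 4 → word 0x20
state:2 = 0 → 0x0 << 2 → word 0x20
lvl:1 = 1 → 0x1 << 1 → word 0x22
kind:1 = 1 → 0x1 << 0 → word 0x23
word = 0x23 → big-endian bytes:
  [0]=0x23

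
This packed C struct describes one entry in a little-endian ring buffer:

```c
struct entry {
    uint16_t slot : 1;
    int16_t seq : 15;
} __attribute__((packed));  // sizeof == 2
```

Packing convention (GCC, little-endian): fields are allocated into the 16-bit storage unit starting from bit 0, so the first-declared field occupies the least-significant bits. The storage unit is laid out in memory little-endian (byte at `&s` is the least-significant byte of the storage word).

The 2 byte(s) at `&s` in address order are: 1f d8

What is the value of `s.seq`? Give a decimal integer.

-5105

[0]=0x1f [1]=0xd8 (little-endian) → word 0xd81f
slot:1 @ bit 0 → (0xd81f>>0)&0x1 = 0x1
seq:15 @ bit 1 → (0xd81f>>1)&0x7fff = 0x6c0f  ←
seq signed 15b, MSB=1: 27663 - 32768 = -5105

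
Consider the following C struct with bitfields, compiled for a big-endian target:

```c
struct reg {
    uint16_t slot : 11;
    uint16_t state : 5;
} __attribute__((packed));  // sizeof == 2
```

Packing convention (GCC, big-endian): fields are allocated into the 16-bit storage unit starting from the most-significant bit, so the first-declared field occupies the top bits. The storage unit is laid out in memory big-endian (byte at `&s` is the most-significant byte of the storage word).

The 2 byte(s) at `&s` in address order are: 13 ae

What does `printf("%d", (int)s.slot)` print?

[0]=0x13 [1]=0xae (big-endian) → word 0x13ae
slot:11 @ bit 5 → (0x13ae>>5)&0x7ff = 0x9d  ←
state:5 @ bit 0 → (0x13ae>>0)&0x1f = 0xe

157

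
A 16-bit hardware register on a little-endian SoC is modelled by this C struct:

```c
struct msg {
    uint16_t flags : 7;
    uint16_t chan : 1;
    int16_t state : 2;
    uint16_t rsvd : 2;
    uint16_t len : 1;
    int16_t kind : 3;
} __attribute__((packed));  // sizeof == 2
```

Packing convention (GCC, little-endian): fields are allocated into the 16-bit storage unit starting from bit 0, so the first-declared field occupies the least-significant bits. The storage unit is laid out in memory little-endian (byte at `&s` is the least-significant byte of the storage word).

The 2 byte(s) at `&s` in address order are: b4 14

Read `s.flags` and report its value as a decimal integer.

52

[0]=0xb4 [1]=0x14 (little-endian) → word 0x14b4
flags [0+:7] = (word>>0) & 0x7f = 52  ←
chan [7+:1] = (word>>7) & 0x1 = 1
state [8+:2] = (word>>8) & 0x3 = 0
rsvd [10+:2] = (word>>10) & 0x3 = 1
len [12+:1] = (word>>12) & 0x1 = 1
kind [13+:3] = (word>>13) & 0x7 = 0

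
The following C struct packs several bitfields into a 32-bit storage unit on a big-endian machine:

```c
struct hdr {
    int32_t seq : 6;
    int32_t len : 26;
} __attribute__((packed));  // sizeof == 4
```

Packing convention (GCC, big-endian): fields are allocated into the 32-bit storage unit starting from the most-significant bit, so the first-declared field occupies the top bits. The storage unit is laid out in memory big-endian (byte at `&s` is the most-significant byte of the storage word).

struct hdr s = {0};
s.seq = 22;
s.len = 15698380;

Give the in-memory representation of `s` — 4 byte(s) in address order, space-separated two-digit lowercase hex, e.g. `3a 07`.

seq:6 = 22 → 0x16 << 26 → word 0x58000000
len:26 = 15698380 → 0xef89cc << 0 → word 0x58ef89cc
word = 0x58ef89cc → big-endian bytes:
  [0]=0x58  [1]=0xef  [2]=0x89  [3]=0xcc

58 ef 89 cc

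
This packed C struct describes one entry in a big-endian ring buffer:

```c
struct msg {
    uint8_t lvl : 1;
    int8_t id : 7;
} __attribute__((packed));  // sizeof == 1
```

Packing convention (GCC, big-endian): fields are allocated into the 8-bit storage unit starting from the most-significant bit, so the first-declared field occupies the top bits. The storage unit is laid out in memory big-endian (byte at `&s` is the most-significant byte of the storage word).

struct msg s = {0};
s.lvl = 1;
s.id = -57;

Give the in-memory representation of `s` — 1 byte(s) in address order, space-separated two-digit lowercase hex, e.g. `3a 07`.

c7

lvl:1 = 1 → 0x1 << 7 → word 0x80
id:7 = -57 → 0x47 << 0 → word 0xc7
word = 0xc7 → big-endian bytes:
  [0]=0xc7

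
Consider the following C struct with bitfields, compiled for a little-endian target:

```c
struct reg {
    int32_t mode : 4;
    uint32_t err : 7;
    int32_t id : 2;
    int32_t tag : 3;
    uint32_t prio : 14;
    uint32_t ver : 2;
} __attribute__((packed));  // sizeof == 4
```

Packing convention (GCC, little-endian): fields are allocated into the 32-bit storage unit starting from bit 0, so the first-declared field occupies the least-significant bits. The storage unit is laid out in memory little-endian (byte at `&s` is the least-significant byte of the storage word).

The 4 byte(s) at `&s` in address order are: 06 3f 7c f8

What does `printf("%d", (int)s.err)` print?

[0]=0x06 [1]=0x3f [2]=0x7c [3]=0xf8 (little-endian) → word 0xf87c3f06
mode [0+:4] = (word>>0) & 0xf = 6
err [4+:7] = (word>>4) & 0x7f = 112  ←
id [11+:2] = (word>>11) & 0x3 = 3
tag [13+:3] = (word>>13) & 0x7 = 1
prio [16+:14] = (word>>16) & 0x3fff = 14460
ver [30+:2] = (word>>30) & 0x3 = 3

112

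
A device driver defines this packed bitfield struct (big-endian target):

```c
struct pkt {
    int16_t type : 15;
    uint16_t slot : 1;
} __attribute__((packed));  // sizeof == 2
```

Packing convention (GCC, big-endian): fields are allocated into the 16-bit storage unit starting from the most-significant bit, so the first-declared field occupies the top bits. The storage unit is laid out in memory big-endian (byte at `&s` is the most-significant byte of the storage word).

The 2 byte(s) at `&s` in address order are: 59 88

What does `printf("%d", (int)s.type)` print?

11460

[0]=0x59 [1]=0x88 (big-endian) → word 0x5988
type [1+:15] = (word>>1) & 0x7fff = 11460  ←
slot [0+:1] = (word>>0) & 0x1 = 0
type signed 15b, MSB=0: value = 11460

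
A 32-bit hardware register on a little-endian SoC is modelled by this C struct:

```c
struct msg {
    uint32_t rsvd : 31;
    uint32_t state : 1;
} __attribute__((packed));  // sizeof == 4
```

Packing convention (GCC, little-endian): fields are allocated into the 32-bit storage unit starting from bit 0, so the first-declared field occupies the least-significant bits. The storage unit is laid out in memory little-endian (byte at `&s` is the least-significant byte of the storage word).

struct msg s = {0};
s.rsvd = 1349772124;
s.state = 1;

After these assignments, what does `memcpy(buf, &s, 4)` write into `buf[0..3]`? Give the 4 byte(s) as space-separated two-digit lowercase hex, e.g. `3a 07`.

5c e3 73 d0

[0+:31] rsvd=1349772124 & 0x7fffffff = 0x5073e35c; word=0x5073e35c
[31+:1] state=1 & 0x1 = 0x1; word=0xd073e35c
word = 0xd073e35c → little-endian bytes:
  [0]=0x5c  [1]=0xe3  [2]=0x73  [3]=0xd0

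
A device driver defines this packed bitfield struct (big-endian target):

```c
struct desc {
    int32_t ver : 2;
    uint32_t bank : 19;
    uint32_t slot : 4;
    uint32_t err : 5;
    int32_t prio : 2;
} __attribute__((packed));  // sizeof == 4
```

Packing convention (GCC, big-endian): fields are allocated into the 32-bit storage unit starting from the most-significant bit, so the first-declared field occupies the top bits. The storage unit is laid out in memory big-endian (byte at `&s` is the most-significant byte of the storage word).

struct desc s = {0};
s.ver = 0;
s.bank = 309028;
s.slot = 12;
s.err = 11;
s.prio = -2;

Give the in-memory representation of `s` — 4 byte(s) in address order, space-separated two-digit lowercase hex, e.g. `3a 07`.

ver:2 = 0 → 0x0 << 30 → word 0x00000000
bank:19 = 309028 → 0x4b724 << 11 → word 0x25b92000
slot:4 = 12 → 0xc << 7 → word 0x25b92600
err:5 = 11 → 0xb << 2 → word 0x25b9262c
prio:2 = -2 → 0x2 << 0 → word 0x25b9262e
word = 0x25b9262e → big-endian bytes:
  [0]=0x25  [1]=0xb9  [2]=0x26  [3]=0x2e

25 b9 26 2e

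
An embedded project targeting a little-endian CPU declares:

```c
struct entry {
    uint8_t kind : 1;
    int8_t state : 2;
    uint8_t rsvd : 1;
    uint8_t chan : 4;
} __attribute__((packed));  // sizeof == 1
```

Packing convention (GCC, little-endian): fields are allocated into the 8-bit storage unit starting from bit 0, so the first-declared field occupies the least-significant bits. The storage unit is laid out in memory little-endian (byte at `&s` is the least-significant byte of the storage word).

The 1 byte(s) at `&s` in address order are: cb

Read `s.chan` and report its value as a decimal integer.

[0]=0xcb (little-endian) → word 0xcb
kind:1 @ bit 0 → (0xcb>>0)&0x1 = 0x1
state:2 @ bit 1 → (0xcb>>1)&0x3 = 0x1
rsvd:1 @ bit 3 → (0xcb>>3)&0x1 = 0x1
chan:4 @ bit 4 → (0xcb>>4)&0xf = 0xc  ←

12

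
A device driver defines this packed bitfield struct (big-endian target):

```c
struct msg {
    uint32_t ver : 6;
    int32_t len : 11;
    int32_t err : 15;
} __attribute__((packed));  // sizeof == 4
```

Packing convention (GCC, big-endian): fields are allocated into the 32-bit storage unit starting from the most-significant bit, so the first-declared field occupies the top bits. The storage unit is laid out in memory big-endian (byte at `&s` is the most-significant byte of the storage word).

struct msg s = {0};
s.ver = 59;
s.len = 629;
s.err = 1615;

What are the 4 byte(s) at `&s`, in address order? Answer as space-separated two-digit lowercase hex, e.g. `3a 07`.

ed 3a 86 4f

[26+:6] ver=59 & 0x3f = 0x3b; word=0xec000000
[15+:11] len=629 & 0x7ff = 0x275; word=0xed3a8000
[0+:15] err=1615 & 0x7fff = 0x64f; word=0xed3a864f
word = 0xed3a864f → big-endian bytes:
  [0]=0xed  [1]=0x3a  [2]=0x86  [3]=0x4f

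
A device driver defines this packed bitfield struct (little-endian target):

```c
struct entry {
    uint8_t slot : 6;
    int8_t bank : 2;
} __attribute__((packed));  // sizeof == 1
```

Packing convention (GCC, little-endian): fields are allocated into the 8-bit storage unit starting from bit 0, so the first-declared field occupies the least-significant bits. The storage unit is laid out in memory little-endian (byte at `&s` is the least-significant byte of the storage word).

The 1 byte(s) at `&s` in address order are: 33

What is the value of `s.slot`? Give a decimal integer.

[0]=0x33 (little-endian) → word 0x33
slot [0+:6] = (word>>0) & 0x3f = 51  ←
bank [6+:2] = (word>>6) & 0x3 = 0

51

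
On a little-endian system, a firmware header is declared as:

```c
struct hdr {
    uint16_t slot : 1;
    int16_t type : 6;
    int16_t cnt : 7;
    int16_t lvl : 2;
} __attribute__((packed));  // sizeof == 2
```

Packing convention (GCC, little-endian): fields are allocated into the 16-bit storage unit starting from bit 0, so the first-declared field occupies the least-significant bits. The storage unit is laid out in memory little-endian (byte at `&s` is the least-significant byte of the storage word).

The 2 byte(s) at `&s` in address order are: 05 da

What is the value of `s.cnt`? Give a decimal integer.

52

[0]=0x05 [1]=0xda (little-endian) → word 0xda05
slot:1 @ bit 0 → (0xda05>>0)&0x1 = 0x1
type:6 @ bit 1 → (0xda05>>1)&0x3f = 0x2
cnt:7 @ bit 7 → (0xda05>>7)&0x7f = 0x34  ←
lvl:2 @ bit 14 → (0xda05>>14)&0x3 = 0x3
cnt signed 7b, MSB=0: value = 52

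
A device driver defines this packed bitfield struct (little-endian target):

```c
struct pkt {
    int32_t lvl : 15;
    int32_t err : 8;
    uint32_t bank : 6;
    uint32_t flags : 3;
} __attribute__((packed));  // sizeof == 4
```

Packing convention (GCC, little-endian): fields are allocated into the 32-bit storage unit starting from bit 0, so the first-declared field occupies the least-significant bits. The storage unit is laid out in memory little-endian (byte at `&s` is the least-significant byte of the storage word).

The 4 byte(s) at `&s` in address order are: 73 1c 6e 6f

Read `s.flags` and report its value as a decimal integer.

[0]=0x73 [1]=0x1c [2]=0x6e [3]=0x6f (little-endian) → word 0x6f6e1c73
lvl:15 @ bit 0 → (0x6f6e1c73>>0)&0x7fff = 0x1c73
err:8 @ bit 15 → (0x6f6e1c73>>15)&0xff = 0xdc
bank:6 @ bit 23 → (0x6f6e1c73>>23)&0x3f = 0x1e
flags:3 @ bit 29 → (0x6f6e1c73>>29)&0x7 = 0x3  ←

3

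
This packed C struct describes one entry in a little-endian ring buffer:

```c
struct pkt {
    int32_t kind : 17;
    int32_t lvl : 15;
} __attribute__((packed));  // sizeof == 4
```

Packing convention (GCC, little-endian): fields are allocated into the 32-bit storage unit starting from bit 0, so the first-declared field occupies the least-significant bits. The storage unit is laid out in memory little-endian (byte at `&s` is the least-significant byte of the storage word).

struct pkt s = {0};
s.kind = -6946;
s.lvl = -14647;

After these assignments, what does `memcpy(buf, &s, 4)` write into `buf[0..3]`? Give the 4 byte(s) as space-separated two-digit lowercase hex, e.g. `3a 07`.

[0+:17] kind=-6946 & 0x1ffff = 0x1e4de; word=0x0001e4de
[17+:15] lvl=-14647 & 0x7fff = 0x46c9; word=0x8d93e4de
word = 0x8d93e4de → little-endian bytes:
  [0]=0xde  [1]=0xe4  [2]=0x93  [3]=0x8d

de e4 93 8d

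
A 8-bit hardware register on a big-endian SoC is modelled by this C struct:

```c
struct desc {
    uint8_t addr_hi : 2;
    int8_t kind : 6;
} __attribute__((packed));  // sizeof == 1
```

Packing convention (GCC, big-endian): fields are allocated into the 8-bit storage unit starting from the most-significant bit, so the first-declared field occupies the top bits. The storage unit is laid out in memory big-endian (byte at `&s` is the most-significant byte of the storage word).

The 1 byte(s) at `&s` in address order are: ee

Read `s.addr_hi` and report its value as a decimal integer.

3

[0]=0xee (big-endian) → word 0xee
addr_hi:2 @ bit 6 → (0xee>>6)&0x3 = 0x3  ←
kind:6 @ bit 0 → (0xee>>0)&0x3f = 0x2e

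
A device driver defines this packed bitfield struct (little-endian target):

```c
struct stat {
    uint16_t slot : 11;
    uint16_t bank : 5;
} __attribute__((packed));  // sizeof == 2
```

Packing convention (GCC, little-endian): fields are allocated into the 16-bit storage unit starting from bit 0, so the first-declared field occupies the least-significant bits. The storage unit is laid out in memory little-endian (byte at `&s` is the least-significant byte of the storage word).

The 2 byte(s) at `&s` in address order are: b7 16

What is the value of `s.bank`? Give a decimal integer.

2

[0]=0xb7 [1]=0x16 (little-endian) → word 0x16b7
slot:11 @ bit 0 → (0x16b7>>0)&0x7ff = 0x6b7
bank:5 @ bit 11 → (0x16b7>>11)&0x1f = 0x2  ←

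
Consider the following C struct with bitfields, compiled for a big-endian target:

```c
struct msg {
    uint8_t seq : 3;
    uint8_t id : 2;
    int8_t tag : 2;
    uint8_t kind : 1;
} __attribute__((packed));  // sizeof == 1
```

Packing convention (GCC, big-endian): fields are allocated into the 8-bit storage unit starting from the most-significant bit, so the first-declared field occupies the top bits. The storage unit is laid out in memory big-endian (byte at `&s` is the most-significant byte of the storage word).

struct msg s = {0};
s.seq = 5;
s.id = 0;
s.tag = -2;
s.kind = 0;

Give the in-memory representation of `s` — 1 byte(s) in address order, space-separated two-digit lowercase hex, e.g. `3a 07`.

a4

[5+:3] seq=5 & 0x7 = 0x5; word=0xa0
[3+:2] id=0 & 0x3 = 0x0; word=0xa0
[1+:2] tag=-2 & 0x3 = 0x2; word=0xa4
[0+:1] kind=0 & 0x1 = 0x0; word=0xa4
word = 0xa4 → big-endian bytes:
  [0]=0xa4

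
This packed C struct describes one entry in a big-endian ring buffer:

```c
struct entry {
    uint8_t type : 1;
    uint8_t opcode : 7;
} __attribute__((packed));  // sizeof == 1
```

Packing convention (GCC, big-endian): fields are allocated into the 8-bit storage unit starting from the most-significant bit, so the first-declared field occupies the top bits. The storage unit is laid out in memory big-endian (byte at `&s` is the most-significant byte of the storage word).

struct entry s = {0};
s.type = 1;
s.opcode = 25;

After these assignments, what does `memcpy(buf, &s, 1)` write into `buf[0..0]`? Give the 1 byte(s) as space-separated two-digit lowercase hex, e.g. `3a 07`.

[7+:1] type=1 & 0x1 = 0x1; word=0x80
[0+:7] opcode=25 & 0x7f = 0x19; word=0x99
word = 0x99 → big-endian bytes:
  [0]=0x99

99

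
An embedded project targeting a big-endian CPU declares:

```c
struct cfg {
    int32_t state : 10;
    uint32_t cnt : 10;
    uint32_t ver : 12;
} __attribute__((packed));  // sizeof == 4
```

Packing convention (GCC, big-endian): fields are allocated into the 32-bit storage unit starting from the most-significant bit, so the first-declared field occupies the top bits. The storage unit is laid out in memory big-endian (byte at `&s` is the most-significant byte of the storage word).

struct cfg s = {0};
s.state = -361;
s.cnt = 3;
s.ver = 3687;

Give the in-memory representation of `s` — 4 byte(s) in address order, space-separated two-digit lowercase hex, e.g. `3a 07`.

a5 c0 3e 67

[22+:10] state=-361 & 0x3ff = 0x297; word=0xa5c00000
[12+:10] cnt=3 & 0x3ff = 0x3; word=0xa5c03000
[0+:12] ver=3687 & 0xfff = 0xe67; word=0xa5c03e67
word = 0xa5c03e67 → big-endian bytes:
  [0]=0xa5  [1]=0xc0  [2]=0x3e  [3]=0x67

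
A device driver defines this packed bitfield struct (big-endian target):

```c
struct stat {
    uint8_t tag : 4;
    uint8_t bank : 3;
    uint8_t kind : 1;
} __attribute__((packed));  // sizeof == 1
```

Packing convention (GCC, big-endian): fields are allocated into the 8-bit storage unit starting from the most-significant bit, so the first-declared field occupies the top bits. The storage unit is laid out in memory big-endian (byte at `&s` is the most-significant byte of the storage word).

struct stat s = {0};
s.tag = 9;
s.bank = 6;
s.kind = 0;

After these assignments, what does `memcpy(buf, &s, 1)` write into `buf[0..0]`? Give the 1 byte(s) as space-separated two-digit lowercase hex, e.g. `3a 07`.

9c

[4+:4] tag=9 & 0xf = 0x9; word=0x90
[1+:3] bank=6 & 0x7 = 0x6; word=0x9c
[0+:1] kind=0 & 0x1 = 0x0; word=0x9c
word = 0x9c → big-endian bytes:
  [0]=0x9c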